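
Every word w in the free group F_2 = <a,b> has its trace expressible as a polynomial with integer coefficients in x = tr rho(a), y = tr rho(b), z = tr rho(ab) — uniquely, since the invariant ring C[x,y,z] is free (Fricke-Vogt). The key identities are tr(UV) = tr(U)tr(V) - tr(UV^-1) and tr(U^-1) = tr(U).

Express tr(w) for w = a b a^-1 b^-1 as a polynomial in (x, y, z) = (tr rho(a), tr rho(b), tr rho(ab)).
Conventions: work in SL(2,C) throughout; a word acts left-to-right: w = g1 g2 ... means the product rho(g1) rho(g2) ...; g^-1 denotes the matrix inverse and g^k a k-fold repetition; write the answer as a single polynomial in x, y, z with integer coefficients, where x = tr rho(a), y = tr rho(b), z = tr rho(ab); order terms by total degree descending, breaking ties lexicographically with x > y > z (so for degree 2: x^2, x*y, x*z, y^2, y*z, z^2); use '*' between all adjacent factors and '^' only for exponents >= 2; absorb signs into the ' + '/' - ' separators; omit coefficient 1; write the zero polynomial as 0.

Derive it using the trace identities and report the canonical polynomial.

-x*y*z + x^2 + y^2 + z^2 - 2

trace(a b a) = trace(a) trace(b a) - trace(b) = x*z - y
trace(a b a b) = trace(b a) trace(b a) - trace(1)   [split at repeated b] = z^2 - 2
trace(b^-1 a b a) = trace(a b a) trace(b) - trace(a b a b) = x*y*z - y^2 - z^2 + 2
trace(a b a^-1 b^-1) = trace(b^-1 a b) trace(a) - trace(b^-1 a b a) = -x*y*z + x^2 + y^2 + z^2 - 2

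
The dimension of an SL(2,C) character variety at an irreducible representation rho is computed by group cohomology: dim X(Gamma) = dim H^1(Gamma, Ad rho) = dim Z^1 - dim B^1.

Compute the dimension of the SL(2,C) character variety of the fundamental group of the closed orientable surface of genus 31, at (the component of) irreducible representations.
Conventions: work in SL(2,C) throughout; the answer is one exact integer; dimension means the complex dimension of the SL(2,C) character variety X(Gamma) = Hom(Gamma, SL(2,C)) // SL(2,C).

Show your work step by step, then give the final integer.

The genus-31 surface group: 2g = 62 generators, one relator prod [a_i, b_i].
Before the relator condition, cocycle space has dim 3*62 = 186.
H^2 = coker(d_2) is dual to H^0 = 0 at irreducible rho (Poincare duality), so d_2 is onto: dim Z^1 = 183.
Coboundaries contribute dim B^1 = 3 (injective at irreducible rho).
dim X = dim H^1 = 183 - 3 = 180.

180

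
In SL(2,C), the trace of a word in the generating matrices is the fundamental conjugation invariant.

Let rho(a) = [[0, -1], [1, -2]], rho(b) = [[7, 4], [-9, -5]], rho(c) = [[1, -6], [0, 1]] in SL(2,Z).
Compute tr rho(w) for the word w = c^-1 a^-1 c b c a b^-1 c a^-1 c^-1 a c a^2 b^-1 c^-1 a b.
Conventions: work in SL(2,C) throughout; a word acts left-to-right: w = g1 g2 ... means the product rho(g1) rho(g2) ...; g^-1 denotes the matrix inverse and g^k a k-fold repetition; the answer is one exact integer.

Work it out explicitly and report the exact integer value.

rho(c^-1) = [[1, 6], [0, 1]]
... * rho(a^-1) = [[-2, 1], [-1, 0]]  ->  [[-8, 1], [-1, 0]]
... * rho(c) = [[1, -6], [0, 1]]  ->  [[-8, 49], [-1, 6]]
... * rho(b) = [[7, 4], [-9, -5]]  ->  [[-497, -277], [-61, -34]]
... * rho(c) = [[1, -6], [0, 1]]  ->  [[-497, 2705], [-61, 332]]
... * rho(a) = [[0, -1], [1, -2]]  ->  [[2705, -4913], [332, -603]]
... * rho(b^-1) = [[-5, -4], [9, 7]]  ->  [[-57742, -45211], [-7087, -5549]]
... * rho(c) = [[1, -6], [0, 1]]  ->  [[-57742, 301241], [-7087, 36973]]
... * rho(a^-1) = [[-2, 1], [-1, 0]]  ->  [[-185757, -57742], [-22799, -7087]]
... * rho(c^-1) = [[1, 6], [0, 1]]  ->  [[-185757, -1172284], [-22799, -143881]]
... * rho(a) = [[0, -1], [1, -2]]  ->  [[-1172284, 2530325], [-143881, 310561]]
... * rho(c) = [[1, -6], [0, 1]]  ->  [[-1172284, 9564029], [-143881, 1173847]]
... * rho(a) = [[0, -1], [1, -2]]  ->  [[9564029, -17955774], [1173847, -2203813]]
... * rho(a) = [[0, -1], [1, -2]]  ->  [[-17955774, 26347519], [-2203813, 3233779]]
... * rho(b^-1) = [[-5, -4], [9, 7]]  ->  [[326906541, 256255729], [40123076, 31451705]]
... * rho(c^-1) = [[1, 6], [0, 1]]  ->  [[326906541, 2217694975], [40123076, 272190161]]
... * rho(a) = [[0, -1], [1, -2]]  ->  [[2217694975, -4762296491], [272190161, -584503398]]
... * rho(b) = [[7, 4], [-9, -5]]  ->  [[58384533244, 32682262355], [7165861709, 4011277634]]
tr = 58384533244 + 4011277634 = 62395810878

62395810878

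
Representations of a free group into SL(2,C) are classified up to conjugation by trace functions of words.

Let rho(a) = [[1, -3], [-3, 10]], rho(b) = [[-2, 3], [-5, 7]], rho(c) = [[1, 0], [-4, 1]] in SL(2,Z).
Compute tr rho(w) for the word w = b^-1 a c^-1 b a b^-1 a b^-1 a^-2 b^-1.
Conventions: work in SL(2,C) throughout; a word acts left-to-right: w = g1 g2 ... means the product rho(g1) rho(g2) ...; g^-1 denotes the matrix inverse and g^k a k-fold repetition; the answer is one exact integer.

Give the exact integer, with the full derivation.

351446129

rho(b^-1) = [[7, -3], [5, -2]]
... * rho(a) = [[1, -3], [-3, 10]]  ->  [[16, -51], [11, -35]]
... * rho(c^-1) = [[1, 0], [4, 1]]  ->  [[-188, -51], [-129, -35]]
... * rho(b) = [[-2, 3], [-5, 7]]  ->  [[631, -921], [433, -632]]
... * rho(a) = [[1, -3], [-3, 10]]  ->  [[3394, -11103], [2329, -7619]]
... * rho(b^-1) = [[7, -3], [5, -2]]  ->  [[-31757, 12024], [-21792, 8251]]
... * rho(a) = [[1, -3], [-3, 10]]  ->  [[-67829, 215511], [-46545, 147886]]
... * rho(b^-1) = [[7, -3], [5, -2]]  ->  [[602752, -227535], [413615, -156137]]
... * rho(a^-1) = [[10, 3], [3, 1]]  ->  [[5344915, 1580721], [3667739, 1084708]]
... * rho(a^-1) = [[10, 3], [3, 1]]  ->  [[58191313, 17615466], [39931514, 12087925]]
... * rho(b^-1) = [[7, -3], [5, -2]]  ->  [[495416521, -209804871], [339960223, -143970392]]
tr = 495416521 + -143970392 = 351446129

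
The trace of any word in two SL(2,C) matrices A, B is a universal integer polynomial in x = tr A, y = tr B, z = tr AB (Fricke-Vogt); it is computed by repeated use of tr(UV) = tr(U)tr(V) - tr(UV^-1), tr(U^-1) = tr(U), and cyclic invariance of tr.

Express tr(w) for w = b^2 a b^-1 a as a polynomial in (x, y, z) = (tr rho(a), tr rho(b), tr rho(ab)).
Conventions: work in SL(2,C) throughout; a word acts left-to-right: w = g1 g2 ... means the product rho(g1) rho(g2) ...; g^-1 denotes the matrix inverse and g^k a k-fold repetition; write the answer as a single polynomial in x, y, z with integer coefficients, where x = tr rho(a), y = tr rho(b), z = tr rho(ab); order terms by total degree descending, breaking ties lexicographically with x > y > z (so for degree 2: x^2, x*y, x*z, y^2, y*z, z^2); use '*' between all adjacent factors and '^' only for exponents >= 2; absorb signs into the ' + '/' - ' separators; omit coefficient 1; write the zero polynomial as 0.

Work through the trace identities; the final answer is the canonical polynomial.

and trace(a^2 b) = trace(a) * trace(b a) - trace(b) = x*z - y
next, trace(a^2) = trace(a) * trace(a) - trace(1) = x^2 - 2
trace(a b^2 a) = trace(b) * trace(a^2 b) - trace(a^2) = x*y*z - x^2 - y^2 + 2
trace(a b a b) = trace(a b) * trace(a b) - trace(1)   [split at repeated a] = z^2 - 2
trace(a b^2 a b) = trace(b) * trace(a b a b) - trace(a b a) = y*z^2 - x*z - y
trace(b^2 a b^-1 a) = trace(a b^2 a) * trace(b) - trace(a b^2 a b) = x*y^2*z - x^2*y - y^3 - y*z^2 + x*z + 3*y

x*y^2*z - x^2*y - y^3 - y*z^2 + x*z + 3*y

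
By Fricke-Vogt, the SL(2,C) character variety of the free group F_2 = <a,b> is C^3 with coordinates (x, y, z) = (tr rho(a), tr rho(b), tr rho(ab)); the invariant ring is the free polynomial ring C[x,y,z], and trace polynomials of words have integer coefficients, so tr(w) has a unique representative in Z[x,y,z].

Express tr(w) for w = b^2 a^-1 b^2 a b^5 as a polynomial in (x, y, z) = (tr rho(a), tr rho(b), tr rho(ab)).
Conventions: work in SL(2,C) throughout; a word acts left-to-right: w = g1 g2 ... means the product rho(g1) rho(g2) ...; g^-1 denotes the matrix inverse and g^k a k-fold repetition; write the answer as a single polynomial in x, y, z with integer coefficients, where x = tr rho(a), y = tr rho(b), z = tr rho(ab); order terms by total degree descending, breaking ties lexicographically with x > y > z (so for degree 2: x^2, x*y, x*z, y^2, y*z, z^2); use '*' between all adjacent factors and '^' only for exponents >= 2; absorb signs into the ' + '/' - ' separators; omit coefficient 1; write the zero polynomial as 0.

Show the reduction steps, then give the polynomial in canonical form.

x*y^8*z - x^2*y^7 - y^7*z^2 - 5*x*y^6*z + 5*x^2*y^5 + 5*y^5*z^2 + 6*x*y^4*z - 6*x^2*y^3 + y^5 - 6*y^3*z^2 - x*y^2*z + x^2*y - 5*y^3 + y*z^2 + 5*y

and trace(b a b) = trace(b) trace(a b) - trace(a)  (reduce the b square) = y*z - x
trace(b^2 a b) = trace(b) trace(b a b) - trace(b a)  (reduce the b square) = y^2*z - x*y - z
next, trace(b a b^3) = trace(b) trace(b^2 a b) - trace(b^2 a)  (reduce the b square) = y^3*z - x*y^2 - 2*y*z + x
next, trace(b^4 a b) = trace(b) trace(b a b^3) - trace(b a b^2)  (reduce the b square) = y^4*z - x*y^3 - 3*y^2*z + 2*x*y + z
trace(b^5 a b) = trace(b) trace(b^4 a b) - trace(b^4 a)  (reduce the b square) = y^5*z - x*y^4 - 4*y^3*z + 3*x*y^2 + 3*y*z - x
trace(b^2 a b^5) = trace(b) trace(b^5 a b) - trace(b^5 a)  (reduce the b square) = y^6*z - x*y^5 - 5*y^4*z + 4*x*y^3 + 6*y^2*z - 3*x*y - z
and trace(b^3 a b^5) = trace(b) trace(b^2 a b^5) - trace(b^2 a b^4)  (reduce the b square) = y^7*z - x*y^6 - 6*y^5*z + 5*x*y^4 + 10*y^3*z - 6*x*y^2 - 4*y*z + x
trace(b^2 a b^7) = trace(b) trace(b^3 a b^5) - trace(b^3 a b^4)  (reduce the b square) = y^8*z - x*y^7 - 7*y^6*z + 6*x*y^5 + 15*y^4*z - 10*x*y^3 - 10*y^2*z + 4*x*y + z
trace(a b a b) = trace(b a) trace(b a) - trace(1)  (split on b) = z^2 - 2
trace(a b a) = trace(a) trace(b a) - trace(b)  (reduce the a square) = x*z - y
and trace(b a b a b) = trace(b) trace(a b a b) - trace(a b a)  (reduce the b square) = y*z^2 - x*z - y
next, trace(b a b a b^2) = trace(b) trace(b a b a b) - trace(b a b a)  (reduce the b square) = y^2*z^2 - x*y*z - y^2 - z^2 + 2
next, trace(b^2 a b a b^2) = trace(b) trace(b a b a b^2) - trace(b a b a b)  (reduce the b square) = y^3*z^2 - x*y^2*z - y^3 - 2*y*z^2 + x*z + 3*y
trace(a b^5 a b) = trace(b) trace(b^2 a b a b^2) - trace(b^2 a b a b)  (reduce the b square) = y^4*z^2 - x*y^3*z - y^4 - 3*y^2*z^2 + 2*x*y*z + 4*y^2 + z^2 - 2
next, trace(b^2) = trace(b) trace(b) - trace(1)  (reduce the b square) = y^2 - 2
trace(b^3) = trace(b) trace(b^2) - trace(b)  (reduce the b square) = y^3 - 3*y
trace(b^4) = trace(b) trace(b^3) - trace(b^2)  (reduce the b square) = y^4 - 4*y^2 + 2
next, trace(b^5) = trace(b) trace(b^4) - trace(b^3)  (reduce the b square) = y^5 - 5*y^3 + 5*y
trace(a b^5 a) = trace(a) trace(b^5 a) - trace(b^5)  (reduce the a square) = x*y^4*z - x^2*y^3 - y^5 - 3*x*y^2*z + 2*x^2*y + 5*y^3 + x*z - 5*y
next, trace(b^3 a b^2 a b^2) = trace(b) trace(a b^5 a b) - trace(a b^5 a)  (reduce the b square) = y^5*z^2 - 2*x*y^4*z + x^2*y^3 - 3*y^3*z^2 + 5*x*y^2*z - 2*x^2*y - y^3 + y*z^2 - x*z + 3*y
trace(b a^2 b) = trace(a) trace(b^2 a) - trace(b^2)  (reduce the a square) = x*y*z - x^2 - y^2 + 2
trace(a b^3 a) = trace(b) trace(b a^2 b) - trace(b a^2)  (reduce the b square) = x*y^2*z - x^2*y - y^3 - x*z + 3*y
and trace(b^2 a b^2 a b) = trace(b) trace(a b^3 a b) - trace(a b^3 a)  (reduce the b square) = y^3*z^2 - 2*x*y^2*z + x^2*y - y*z^2 + x*z - y
trace(b^2 a b^2 a) = trace(b) trace(a b^2 a b) - trace(a b^2 a)  (reduce the b square) = y^2*z^2 - 2*x*y*z + x^2 - 2
and trace(b^3 a b^2 a b) = trace(b) trace(b^2 a b^2 a b) - trace(b^2 a b^2 a)  (reduce the b square) = y^4*z^2 - 2*x*y^3*z + x^2*y^2 - 2*y^2*z^2 + 3*x*y*z - x^2 - y^2 + 2
and trace(b a b^2 a b^5) = trace(b) trace(b^3 a b^2 a b^2) - trace(b^3 a b^2 a b)  (reduce the b square) = y^6*z^2 - 2*x*y^5*z + x^2*y^4 - 4*y^4*z^2 + 7*x*y^3*z - 3*x^2*y^2 - y^4 + 3*y^2*z^2 - 4*x*y*z + x^2 + 4*y^2 - 2
trace(b^2 a b^7 a) = trace(b) trace(b a b^2 a b^5) - trace(b a b^2 a b^4)  (reduce the b square) = y^7*z^2 - 2*x*y^6*z + x^2*y^5 - 5*y^5*z^2 + 9*x*y^4*z - 4*x^2*y^3 - y^5 + 6*y^3*z^2 - 9*x*y^2*z + 3*x^2*y + 5*y^3 - y*z^2 + x*z - 5*y
trace(b^2 a^-1 b^2 a b^5) = trace(b^2 a b^7) trace(a) - trace(b^2 a b^7 a)  (eliminate a^-1) = x*y^8*z - x^2*y^7 - y^7*z^2 - 5*x*y^6*z + 5*x^2*y^5 + 5*y^5*z^2 + 6*x*y^4*z - 6*x^2*y^3 + y^5 - 6*y^3*z^2 - x*y^2*z + x^2*y - 5*y^3 + y*z^2 + 5*y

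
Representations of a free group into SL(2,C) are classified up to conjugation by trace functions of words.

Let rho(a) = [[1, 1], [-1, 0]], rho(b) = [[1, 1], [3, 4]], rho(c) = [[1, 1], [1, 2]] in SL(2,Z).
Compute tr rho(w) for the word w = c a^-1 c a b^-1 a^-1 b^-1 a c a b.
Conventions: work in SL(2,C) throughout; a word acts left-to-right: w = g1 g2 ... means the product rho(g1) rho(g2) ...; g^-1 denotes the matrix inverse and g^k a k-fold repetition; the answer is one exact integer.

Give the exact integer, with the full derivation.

-346

rho(c) = [[1, 1], [1, 2]]
... * rho(a^-1) = [[0, -1], [1, 1]]  ->  [[1, 0], [2, 1]]
... * rho(c) = [[1, 1], [1, 2]]  ->  [[1, 1], [3, 4]]
... * rho(a) = [[1, 1], [-1, 0]]  ->  [[0, 1], [-1, 3]]
... * rho(b^-1) = [[4, -1], [-3, 1]]  ->  [[-3, 1], [-13, 4]]
... * rho(a^-1) = [[0, -1], [1, 1]]  ->  [[1, 4], [4, 17]]
... * rho(b^-1) = [[4, -1], [-3, 1]]  ->  [[-8, 3], [-35, 13]]
... * rho(a) = [[1, 1], [-1, 0]]  ->  [[-11, -8], [-48, -35]]
... * rho(c) = [[1, 1], [1, 2]]  ->  [[-19, -27], [-83, -118]]
... * rho(a) = [[1, 1], [-1, 0]]  ->  [[8, -19], [35, -83]]
... * rho(b) = [[1, 1], [3, 4]]  ->  [[-49, -68], [-214, -297]]
tr = -49 + -297 = -346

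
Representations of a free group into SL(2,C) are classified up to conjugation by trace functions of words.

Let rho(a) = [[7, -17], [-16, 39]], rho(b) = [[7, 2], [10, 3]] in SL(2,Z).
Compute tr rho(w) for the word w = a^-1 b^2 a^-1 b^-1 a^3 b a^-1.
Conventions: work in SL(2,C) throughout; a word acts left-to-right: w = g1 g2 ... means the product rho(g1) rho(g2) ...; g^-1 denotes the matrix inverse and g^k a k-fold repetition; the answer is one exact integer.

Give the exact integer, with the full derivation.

rho(a^-1) = [[39, 17], [16, 7]]
... * rho(b) = [[7, 2], [10, 3]]  ->  [[443, 129], [182, 53]]
... * rho(b) = [[7, 2], [10, 3]]  ->  [[4391, 1273], [1804, 523]]
... * rho(a^-1) = [[39, 17], [16, 7]]  ->  [[191617, 83558], [78724, 34329]]
... * rho(b^-1) = [[3, -2], [-10, 7]]  ->  [[-260729, 201672], [-107118, 82855]]
... * rho(a) = [[7, -17], [-16, 39]]  ->  [[-5051855, 12297601], [-2075506, 5052351]]
... * rho(a) = [[7, -17], [-16, 39]]  ->  [[-232124601, 565487974], [-95366158, 232325291]]
... * rho(a) = [[7, -17], [-16, 39]]  ->  [[-10672679791, 26000149203], [-4384767762, 10681911035]]
... * rho(b) = [[7, 2], [10, 3]]  ->  [[185292733493, 56655088027], [76125736016, 23276197581]]
... * rho(a^-1) = [[39, 17], [16, 7]]  ->  [[8132898014659, 3546562085570], [3341322865920, 1457070895339]]
tr = 8132898014659 + 1457070895339 = 9589968909998

9589968909998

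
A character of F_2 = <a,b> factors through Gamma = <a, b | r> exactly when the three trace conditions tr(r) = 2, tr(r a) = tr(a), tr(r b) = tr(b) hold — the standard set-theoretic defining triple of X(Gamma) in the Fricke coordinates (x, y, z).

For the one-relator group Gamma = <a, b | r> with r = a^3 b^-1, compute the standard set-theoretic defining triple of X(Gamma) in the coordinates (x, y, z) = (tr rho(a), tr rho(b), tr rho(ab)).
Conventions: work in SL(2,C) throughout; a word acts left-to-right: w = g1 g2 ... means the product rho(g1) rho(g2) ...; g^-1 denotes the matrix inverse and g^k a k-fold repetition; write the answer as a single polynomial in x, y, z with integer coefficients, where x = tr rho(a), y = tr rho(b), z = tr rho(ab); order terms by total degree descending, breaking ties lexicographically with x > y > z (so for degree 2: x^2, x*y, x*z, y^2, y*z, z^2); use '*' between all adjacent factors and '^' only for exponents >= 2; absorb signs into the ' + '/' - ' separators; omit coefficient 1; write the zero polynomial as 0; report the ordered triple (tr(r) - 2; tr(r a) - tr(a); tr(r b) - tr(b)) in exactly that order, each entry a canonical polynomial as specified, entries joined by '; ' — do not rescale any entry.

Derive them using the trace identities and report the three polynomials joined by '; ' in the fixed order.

trace(a^2) = trace(a) trace(a) - trace(1)   [square of a] = x^2 - 2
and trace(a^3) = trace(a) trace(a^2) - trace(a)   [square of a] = x^3 - 3*x
trace(a b a) = trace(a) trace(b a) - trace(b)   [square of a] = x*z - y
and trace(a^3 b) = trace(a) trace(a b a) - trace(a b)   [square of a] = x^2*z - x*y - z
next, trace(a^3 b^-1) = trace(a^3) trace(b) - trace(a^3 b)   [inverse elimination on b] = x^3*y - x^2*z - 2*x*y + z
and trace(a^4) = trace(a) trace(a^3) - trace(a^2) = x^4 - 4*x^2 + 2
and trace(a^4 b) = trace(a) trace(b a^3) - trace(b a^2) = x^3*z - x^2*y - 2*x*z + y
trace(a^3 b^-1 a) = trace(a^4) trace(b) - trace(a^4 b) = x^4*y - x^3*z - 3*x^2*y + 2*x*z + y
assemble the triple (trace(r) - 2; trace(r a) - x; trace(r b) - y)

x^3*y - x^2*z - 2*x*y + z - 2; x^4*y - x^3*z - 3*x^2*y + 2*x*z - x + y; x^3 - 3*x - y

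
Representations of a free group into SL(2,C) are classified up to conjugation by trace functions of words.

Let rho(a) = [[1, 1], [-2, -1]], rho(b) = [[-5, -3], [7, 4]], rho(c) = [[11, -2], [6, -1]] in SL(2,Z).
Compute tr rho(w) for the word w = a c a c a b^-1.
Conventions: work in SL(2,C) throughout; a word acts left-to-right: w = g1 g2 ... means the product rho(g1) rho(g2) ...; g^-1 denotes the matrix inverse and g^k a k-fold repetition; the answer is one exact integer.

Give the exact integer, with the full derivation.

rho(a) = [[1, 1], [-2, -1]]
... * rho(c) = [[11, -2], [6, -1]]  ->  [[17, -3], [-28, 5]]
... * rho(a) = [[1, 1], [-2, -1]]  ->  [[23, 20], [-38, -33]]
... * rho(c) = [[11, -2], [6, -1]]  ->  [[373, -66], [-616, 109]]
... * rho(a) = [[1, 1], [-2, -1]]  ->  [[505, 439], [-834, -725]]
... * rho(b^-1) = [[4, 3], [-7, -5]]  ->  [[-1053, -680], [1739, 1123]]
tr = -1053 + 1123 = 70

70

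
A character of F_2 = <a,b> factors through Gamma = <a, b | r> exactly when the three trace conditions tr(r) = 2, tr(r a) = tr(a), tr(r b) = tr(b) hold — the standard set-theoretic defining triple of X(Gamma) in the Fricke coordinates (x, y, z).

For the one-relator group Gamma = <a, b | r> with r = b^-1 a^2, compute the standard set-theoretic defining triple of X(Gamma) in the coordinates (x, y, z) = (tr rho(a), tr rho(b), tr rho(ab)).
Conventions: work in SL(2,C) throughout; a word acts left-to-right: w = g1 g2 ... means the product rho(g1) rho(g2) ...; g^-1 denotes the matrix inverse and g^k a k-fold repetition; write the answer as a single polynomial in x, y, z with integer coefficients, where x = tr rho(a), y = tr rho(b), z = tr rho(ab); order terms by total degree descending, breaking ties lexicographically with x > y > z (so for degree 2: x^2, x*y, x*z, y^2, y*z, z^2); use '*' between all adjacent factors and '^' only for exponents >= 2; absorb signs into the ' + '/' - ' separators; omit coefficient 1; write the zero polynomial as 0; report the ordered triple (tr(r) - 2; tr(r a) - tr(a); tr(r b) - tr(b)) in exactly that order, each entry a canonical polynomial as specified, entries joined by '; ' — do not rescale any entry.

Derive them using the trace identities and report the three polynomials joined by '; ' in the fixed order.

and trace(a^2) = trace(a) trace(a) - trace(1) = x^2 - 2
trace(a^2 b) = trace(a) trace(b a) - trace(b) = x*z - y
trace(b^-1 a^2) = trace(a^2) trace(b) - trace(a^2 b) = x^2*y - x*z - y
trace(a^3) = trace(a) trace(a^2) - trace(a) = x^3 - 3*x
trace(a^3 b) = trace(a) trace(b a^2) - trace(b a) = x^2*z - x*y - z
trace(b^-1 a^3) = trace(a^3) trace(b) - trace(a^3 b) = x^3*y - x^2*z - 2*x*y + z
assemble the triple (trace(r) - 2; trace(r a) - x; trace(r b) - y)

x^2*y - x*z - y - 2; x^3*y - x^2*z - 2*x*y - x + z; x^2 - y - 2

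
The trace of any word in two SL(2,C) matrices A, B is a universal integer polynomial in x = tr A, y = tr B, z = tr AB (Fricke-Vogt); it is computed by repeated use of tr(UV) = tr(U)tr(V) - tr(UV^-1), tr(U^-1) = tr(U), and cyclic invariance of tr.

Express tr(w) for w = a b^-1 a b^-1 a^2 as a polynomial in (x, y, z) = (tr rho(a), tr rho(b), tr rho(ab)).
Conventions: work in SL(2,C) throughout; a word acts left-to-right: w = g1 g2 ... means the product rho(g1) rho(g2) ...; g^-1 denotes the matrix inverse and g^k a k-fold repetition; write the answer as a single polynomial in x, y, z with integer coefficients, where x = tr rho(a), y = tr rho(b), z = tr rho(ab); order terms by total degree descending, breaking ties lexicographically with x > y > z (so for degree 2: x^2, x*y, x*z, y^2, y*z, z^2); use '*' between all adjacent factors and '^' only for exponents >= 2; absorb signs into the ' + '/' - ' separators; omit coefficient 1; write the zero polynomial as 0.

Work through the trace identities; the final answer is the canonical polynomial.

x^4*y^2 - 2*x^3*y*z - 2*x^2*y^2 + x^2*z^2 + 3*x*y*z - x^2 - z^2 + 2

tr(a^2) = tr(a)*tr(a) - tr(1)  (reduce the a square) = x^2 - 2
tr(a^3) = tr(a)*tr(a^2) - tr(a)  (reduce the a square) = x^3 - 3*x
tr(a^4) = tr(a)*tr(a^3) - tr(a^2)  (reduce the a square) = x^4 - 4*x^2 + 2
tr(b a^2) = tr(a)*tr(b a) - tr(b)  (reduce the a square) = x*z - y
tr(a^2 b a) = tr(a)*tr(b a^2) - tr(b a)  (reduce the a square) = x^2*z - x*y - z
tr(a^4 b) = tr(a)*tr(a^2 b a) - tr(a^2 b)  (reduce the a square) = x^3*z - x^2*y - 2*x*z + y
tr(a^3 b^-1 a) = tr(a^4)*tr(b) - tr(a^4 b)  (eliminate b^-1) = x^4*y - x^3*z - 3*x^2*y + 2*x*z + y
tr(b a b a) = tr(a b)*tr(a b) - tr(1)  (split on a) = z^2 - 2
tr(b a b) = tr(b)*tr(a b) - tr(a)  (reduce the b square) = y*z - x
tr(b a b a^2) = tr(a)*tr(b a b a) - tr(b a b)  (reduce the a square) = x*z^2 - y*z - x
tr(a b a^3 b) = tr(a)*tr(b a b a^2) - tr(b a b a)  (reduce the a square) = x^2*z^2 - x*y*z - x^2 - z^2 + 2
tr(a^3 b^-1 a b) = tr(a b a^3)*tr(b) - tr(a b a^3 b)  (eliminate b^-1) = x^3*y*z - x^2*y^2 - x^2*z^2 - x*y*z + x^2 + y^2 + z^2 - 2
tr(a b^-1 a b^-1 a^2) = tr(a^3 b^-1 a)*tr(b) - tr(a^3 b^-1 a b)  (eliminate b^-1) = x^4*y^2 - 2*x^3*y*z - 2*x^2*y^2 + x^2*z^2 + 3*x*y*z - x^2 - z^2 + 2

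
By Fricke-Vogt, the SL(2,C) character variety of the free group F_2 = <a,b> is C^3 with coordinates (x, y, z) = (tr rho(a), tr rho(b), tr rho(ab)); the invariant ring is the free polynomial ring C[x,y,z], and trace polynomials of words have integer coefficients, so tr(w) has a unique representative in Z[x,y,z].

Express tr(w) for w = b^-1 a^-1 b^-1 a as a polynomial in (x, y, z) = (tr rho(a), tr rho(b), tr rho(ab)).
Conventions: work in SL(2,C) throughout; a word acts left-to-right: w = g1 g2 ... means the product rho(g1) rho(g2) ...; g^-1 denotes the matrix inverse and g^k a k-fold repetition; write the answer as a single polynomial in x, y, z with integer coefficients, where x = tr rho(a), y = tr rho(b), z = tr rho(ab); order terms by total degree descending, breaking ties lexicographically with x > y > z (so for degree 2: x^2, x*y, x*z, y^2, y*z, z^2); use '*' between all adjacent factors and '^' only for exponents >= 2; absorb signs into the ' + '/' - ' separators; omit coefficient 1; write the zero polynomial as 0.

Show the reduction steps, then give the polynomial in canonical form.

x*y*z - x^2 - z^2 + 2

and tr(b^-1) = tr(b) = y
and tr(a b a) = tr(a) tr(b a) - tr(b) = x*z - y
tr(a b a b) = tr(b a) tr(b a) - tr(1)   [split at repeated b] = z^2 - 2
next, tr(b a b^-1 a) = tr(a b a) tr(b) - tr(a b a b) = x*y*z - y^2 - z^2 + 2
and tr(a b^-1 a^-1 b) = tr(b a b^-1) tr(a) - tr(b a b^-1 a) = -x*y*z + x^2 + y^2 + z^2 - 2
and tr(b^-1 a^-1 b^-1 a) = tr(a b^-1 a^-1) tr(b) - tr(a b^-1 a^-1 b) = x*y*z - x^2 - z^2 + 2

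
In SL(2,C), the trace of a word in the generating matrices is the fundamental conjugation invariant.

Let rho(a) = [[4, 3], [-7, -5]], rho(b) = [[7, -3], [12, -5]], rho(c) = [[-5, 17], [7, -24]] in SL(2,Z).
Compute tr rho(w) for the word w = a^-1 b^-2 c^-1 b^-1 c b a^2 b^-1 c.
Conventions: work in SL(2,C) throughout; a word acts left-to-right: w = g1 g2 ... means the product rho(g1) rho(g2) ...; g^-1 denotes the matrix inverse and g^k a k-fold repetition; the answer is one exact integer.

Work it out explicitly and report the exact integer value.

-52744763200

rho(a^-1) = [[-5, -3], [7, 4]]
... * rho(b^-1) = [[-5, 3], [-12, 7]]  ->  [[61, -36], [-83, 49]]
... * rho(b^-1) = [[-5, 3], [-12, 7]]  ->  [[127, -69], [-173, 94]]
... * rho(c^-1) = [[-24, -17], [-7, -5]]  ->  [[-2565, -1814], [3494, 2471]]
... * rho(b^-1) = [[-5, 3], [-12, 7]]  ->  [[34593, -20393], [-47122, 27779]]
... * rho(c) = [[-5, 17], [7, -24]]  ->  [[-315716, 1077513], [430063, -1467770]]
... * rho(b) = [[7, -3], [12, -5]]  ->  [[10720144, -4440417], [-14602799, 6048661]]
... * rho(a) = [[4, 3], [-7, -5]]  ->  [[73963495, 54362517], [-100751823, -74051702]]
... * rho(a) = [[4, 3], [-7, -5]]  ->  [[-84683639, -49922100], [115354622, 68003041]]
... * rho(b^-1) = [[-5, 3], [-12, 7]]  ->  [[1022483395, -603505617], [-1392809602, 822085153]]
... * rho(c) = [[-5, 17], [7, -24]]  ->  [[-9336956294, 31866352523], [12718644081, -43407806906]]
tr = -9336956294 + -43407806906 = -52744763200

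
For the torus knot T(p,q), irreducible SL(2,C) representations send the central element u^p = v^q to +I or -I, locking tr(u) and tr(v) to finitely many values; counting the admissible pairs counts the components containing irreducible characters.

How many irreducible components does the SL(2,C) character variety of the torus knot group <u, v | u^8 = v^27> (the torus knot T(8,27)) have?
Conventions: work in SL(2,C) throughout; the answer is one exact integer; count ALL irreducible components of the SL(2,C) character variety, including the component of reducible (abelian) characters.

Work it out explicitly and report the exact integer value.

92

For T(8,27): irreducibility forces the central element u^8 = v^27 to one of +I, -I.
So on each irreducible component the traces are pinned: tr(u) = 2*cos(pi*alpha/8) with 1 <= alpha <= 7, tr(v) = 2*cos(pi*beta/27) with 1 <= beta <= 26.
u^8 = (-1)^alpha I and v^27 = (-1)^beta I must agree, so alpha and beta have equal parity.
Enumerate parity-matched pairs: 4*13 odd-odd plus 3*13 even-even gives 91.
Total: 91 irreducible-character components + 1 reducible (abelian) component = 92.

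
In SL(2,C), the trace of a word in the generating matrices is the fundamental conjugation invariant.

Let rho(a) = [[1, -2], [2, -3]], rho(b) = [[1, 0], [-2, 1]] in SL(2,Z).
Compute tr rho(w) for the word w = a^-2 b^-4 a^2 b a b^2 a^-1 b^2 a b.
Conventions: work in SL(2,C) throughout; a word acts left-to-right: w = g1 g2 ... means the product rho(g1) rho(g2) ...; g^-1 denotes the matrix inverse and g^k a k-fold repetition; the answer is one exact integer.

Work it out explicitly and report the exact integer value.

rho(a^-1) = [[-3, 2], [-2, 1]]
... * rho(a^-1) = [[-3, 2], [-2, 1]]  ->  [[5, -4], [4, -3]]
... * rho(b^-1) = [[1, 0], [2, 1]]  ->  [[-3, -4], [-2, -3]]
... * rho(b^-1) = [[1, 0], [2, 1]]  ->  [[-11, -4], [-8, -3]]
... * rho(b^-1) = [[1, 0], [2, 1]]  ->  [[-19, -4], [-14, -3]]
... * rho(b^-1) = [[1, 0], [2, 1]]  ->  [[-27, -4], [-20, -3]]
... * rho(a) = [[1, -2], [2, -3]]  ->  [[-35, 66], [-26, 49]]
... * rho(a) = [[1, -2], [2, -3]]  ->  [[97, -128], [72, -95]]
... * rho(b) = [[1, 0], [-2, 1]]  ->  [[353, -128], [262, -95]]
... * rho(a) = [[1, -2], [2, -3]]  ->  [[97, -322], [72, -239]]
... * rho(b) = [[1, 0], [-2, 1]]  ->  [[741, -322], [550, -239]]
... * rho(b) = [[1, 0], [-2, 1]]  ->  [[1385, -322], [1028, -239]]
... * rho(a^-1) = [[-3, 2], [-2, 1]]  ->  [[-3511, 2448], [-2606, 1817]]
... * rho(b) = [[1, 0], [-2, 1]]  ->  [[-8407, 2448], [-6240, 1817]]
... * rho(b) = [[1, 0], [-2, 1]]  ->  [[-13303, 2448], [-9874, 1817]]
... * rho(a) = [[1, -2], [2, -3]]  ->  [[-8407, 19262], [-6240, 14297]]
... * rho(b) = [[1, 0], [-2, 1]]  ->  [[-46931, 19262], [-34834, 14297]]
tr = -46931 + 14297 = -32634

-32634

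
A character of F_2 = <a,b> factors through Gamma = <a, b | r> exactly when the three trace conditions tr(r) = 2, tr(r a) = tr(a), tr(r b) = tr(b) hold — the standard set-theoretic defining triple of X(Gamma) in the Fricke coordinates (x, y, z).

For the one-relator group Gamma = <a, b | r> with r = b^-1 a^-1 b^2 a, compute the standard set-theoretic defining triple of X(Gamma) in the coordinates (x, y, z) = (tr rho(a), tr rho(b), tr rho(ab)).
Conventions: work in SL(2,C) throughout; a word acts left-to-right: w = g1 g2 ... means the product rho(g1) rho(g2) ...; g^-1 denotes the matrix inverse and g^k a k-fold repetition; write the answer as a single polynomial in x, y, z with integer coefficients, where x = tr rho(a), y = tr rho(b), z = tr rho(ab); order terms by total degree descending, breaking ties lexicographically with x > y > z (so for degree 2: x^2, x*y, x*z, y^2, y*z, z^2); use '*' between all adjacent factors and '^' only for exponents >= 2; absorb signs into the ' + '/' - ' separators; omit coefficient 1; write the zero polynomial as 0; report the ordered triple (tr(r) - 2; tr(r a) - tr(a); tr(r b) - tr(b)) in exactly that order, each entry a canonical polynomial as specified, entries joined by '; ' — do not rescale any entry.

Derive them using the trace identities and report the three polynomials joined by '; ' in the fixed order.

trace(a^2 b) = trace(a) trace(b a) - trace(b)  (reduce the a square) = x*z - y
trace(a^2) = trace(a) trace(a) - trace(1)  (reduce the a square) = x^2 - 2
trace(a b^2 a) = trace(b) trace(a^2 b) - trace(a^2)  (reduce the b square) = x*y*z - x^2 - y^2 + 2
trace(a b a b) = trace(a b) trace(a b) - trace(1)  (split on a) = z^2 - 2
trace(a b^2 a b) = trace(b) trace(a b a b) - trace(a b a)  (reduce the b square) = y*z^2 - x*z - y
trace(b^2 a b^-1 a) = trace(a b^2 a) trace(b) - trace(a b^2 a b)  (eliminate b^-1) = x*y^2*z - x^2*y - y^3 - y*z^2 + x*z + 3*y
trace(b^-1 a^-1 b^2 a) = trace(b^2 a b^-1) trace(a) - trace(b^2 a b^-1 a)  (eliminate a^-1) = -x*y^2*z + x^2*y + y^3 + y*z^2 - 3*y
trace(b^2 a) = trace(b) trace(a b) - trace(a)  (reduce the b square) = y*z - x
trace(a b^2 a^2) = trace(a) trace(b^2 a^2) - trace(b^2 a)  (reduce the a square) = x^2*y*z - x^3 - x*y^2 - y*z + 3*x
trace(b a b^2) = trace(b) trace(b a b) - trace(b a)  (reduce the b square) = y^2*z - x*y - z
trace(a b^2 a^2 b) = trace(a) trace(b a b^2 a) - trace(b a b^2)  (reduce the a square) = x*y*z^2 - x^2*z - y^2*z + z
trace(b^2 a^2 b^-1 a) = trace(a b^2 a^2) trace(b) - trace(a b^2 a^2 b)  (eliminate b^-1) = x^2*y^2*z - x^3*y - x*y^3 - x*y*z^2 + x^2*z + 3*x*y - z
trace(b^-1 a^-1 b^2 a^2) = trace(b^2 a^2 b^-1) trace(a) - trace(b^2 a^2 b^-1 a)  (eliminate a^-1) = -x^2*y^2*z + x^3*y + x*y^3 + x*y*z^2 - 4*x*y + z
trace(b^2) = trace(b) trace(b) - trace(1) = y^2 - 2
assemble the triple (trace(r) - 2; trace(r a) - x; trace(r b) - y)

-x*y^2*z + x^2*y + y^3 + y*z^2 - 3*y - 2; -x^2*y^2*z + x^3*y + x*y^3 + x*y*z^2 - 4*x*y - x + z; y^2 - y - 2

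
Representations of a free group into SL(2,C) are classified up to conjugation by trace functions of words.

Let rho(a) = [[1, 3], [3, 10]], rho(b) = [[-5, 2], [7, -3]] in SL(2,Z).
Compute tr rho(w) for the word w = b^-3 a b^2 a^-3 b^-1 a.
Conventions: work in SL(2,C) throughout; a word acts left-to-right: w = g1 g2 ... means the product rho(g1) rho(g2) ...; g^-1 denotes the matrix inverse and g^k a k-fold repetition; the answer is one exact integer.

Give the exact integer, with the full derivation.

-2182367314

rho(b^-1) = [[-3, -2], [-7, -5]]
... * rho(b^-1) = [[-3, -2], [-7, -5]]  ->  [[23, 16], [56, 39]]
... * rho(b^-1) = [[-3, -2], [-7, -5]]  ->  [[-181, -126], [-441, -307]]
... * rho(a) = [[1, 3], [3, 10]]  ->  [[-559, -1803], [-1362, -4393]]
... * rho(b) = [[-5, 2], [7, -3]]  ->  [[-9826, 4291], [-23941, 10455]]
... * rho(b) = [[-5, 2], [7, -3]]  ->  [[79167, -32525], [192890, -79247]]
... * rho(a^-1) = [[10, -3], [-3, 1]]  ->  [[889245, -270026], [2166641, -657917]]
... * rho(a^-1) = [[10, -3], [-3, 1]]  ->  [[9702528, -2937761], [23640161, -7157840]]
... * rho(a^-1) = [[10, -3], [-3, 1]]  ->  [[105838563, -32045345], [257875130, -78078323]]
... * rho(b^-1) = [[-3, -2], [-7, -5]]  ->  [[-93198274, -51450401], [-227077129, -125358645]]
... * rho(a) = [[1, 3], [3, 10]]  ->  [[-247549477, -794098832], [-603153064, -1934817837]]
tr = -247549477 + -1934817837 = -2182367314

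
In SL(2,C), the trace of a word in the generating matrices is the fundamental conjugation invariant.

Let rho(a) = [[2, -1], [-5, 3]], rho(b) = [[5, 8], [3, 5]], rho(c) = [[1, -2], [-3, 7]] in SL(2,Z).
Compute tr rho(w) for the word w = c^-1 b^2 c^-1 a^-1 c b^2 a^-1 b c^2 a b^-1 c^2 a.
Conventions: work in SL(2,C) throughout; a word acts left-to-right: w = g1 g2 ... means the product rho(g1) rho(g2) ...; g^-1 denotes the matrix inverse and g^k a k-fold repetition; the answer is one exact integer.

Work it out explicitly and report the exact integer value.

rho(c^-1) = [[7, 2], [3, 1]]
... * rho(b) = [[5, 8], [3, 5]]  ->  [[41, 66], [18, 29]]
... * rho(b) = [[5, 8], [3, 5]]  ->  [[403, 658], [177, 289]]
... * rho(c^-1) = [[7, 2], [3, 1]]  ->  [[4795, 1464], [2106, 643]]
... * rho(a^-1) = [[3, 1], [5, 2]]  ->  [[21705, 7723], [9533, 3392]]
... * rho(c) = [[1, -2], [-3, 7]]  ->  [[-1464, 10651], [-643, 4678]]
... * rho(b) = [[5, 8], [3, 5]]  ->  [[24633, 41543], [10819, 18246]]
... * rho(b) = [[5, 8], [3, 5]]  ->  [[247794, 404779], [108833, 177782]]
... * rho(a^-1) = [[3, 1], [5, 2]]  ->  [[2767277, 1057352], [1215409, 464397]]
... * rho(b) = [[5, 8], [3, 5]]  ->  [[17008441, 27424976], [7470236, 12045257]]
... * rho(c) = [[1, -2], [-3, 7]]  ->  [[-65266487, 157957950], [-28665535, 69376327]]
... * rho(c) = [[1, -2], [-3, 7]]  ->  [[-539140337, 1236238624], [-236794516, 542965359]]
... * rho(a) = [[2, -1], [-5, 3]]  ->  [[-7259473794, 4247856209], [-3188415827, 1865690593]]
... * rho(b^-1) = [[5, -8], [-3, 5]]  ->  [[-49040937597, 79315071397], [-21539150914, 34835779581]]
... * rho(c) = [[1, -2], [-3, 7]]  ->  [[-286986151788, 653287374973], [-126046489657, 286928758895]]
... * rho(c) = [[1, -2], [-3, 7]]  ->  [[-2246848276707, 5146983928387], [-986832766342, 2260594291579]]
... * rho(a) = [[2, -1], [-5, 3]]  ->  [[-30228616195349, 17687800061868], [-13276636990579, 7768615641079]]
tr = -30228616195349 + 7768615641079 = -22460000554270

-22460000554270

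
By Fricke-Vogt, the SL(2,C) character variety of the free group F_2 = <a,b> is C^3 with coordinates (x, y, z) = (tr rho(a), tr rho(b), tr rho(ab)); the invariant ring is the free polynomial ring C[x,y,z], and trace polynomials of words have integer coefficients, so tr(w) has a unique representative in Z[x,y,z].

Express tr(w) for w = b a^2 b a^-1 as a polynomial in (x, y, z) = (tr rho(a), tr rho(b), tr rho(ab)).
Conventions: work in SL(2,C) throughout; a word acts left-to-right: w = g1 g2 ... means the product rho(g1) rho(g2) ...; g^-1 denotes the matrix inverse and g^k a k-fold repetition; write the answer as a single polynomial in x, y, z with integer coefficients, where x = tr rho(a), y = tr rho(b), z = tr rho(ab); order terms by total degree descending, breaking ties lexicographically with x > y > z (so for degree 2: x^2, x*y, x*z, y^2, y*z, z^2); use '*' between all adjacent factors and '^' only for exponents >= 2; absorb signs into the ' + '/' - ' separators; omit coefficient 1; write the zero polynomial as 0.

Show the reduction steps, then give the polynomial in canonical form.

so tr(a^2 b) = tr(a)*tr(b a) - tr(b)  (reduce the a square) = x*z - y
tr(a^2) = tr(a)*tr(a) - tr(1)  (reduce the a square) = x^2 - 2
so tr(b a^2 b) = tr(b)*tr(a^2 b) - tr(a^2)  (reduce the b square) = x*y*z - x^2 - y^2 + 2
so tr(b a b a) = tr(b a)*tr(b a) - tr(1)  (split on b) = z^2 - 2
tr(b a b) = tr(b)*tr(a b) - tr(a)  (reduce the b square) = y*z - x
reduce: tr(b a^2 b a) = tr(a)*tr(b a b a) - tr(b a b)  (reduce the a square) = x*z^2 - y*z - x
tr(b a^2 b a^-1) = tr(b a^2 b)*tr(a) - tr(b a^2 b a)  (eliminate a^-1) = x^2*y*z - x^3 - x*y^2 - x*z^2 + y*z + 3*x

x^2*y*z - x^3 - x*y^2 - x*z^2 + y*z + 3*x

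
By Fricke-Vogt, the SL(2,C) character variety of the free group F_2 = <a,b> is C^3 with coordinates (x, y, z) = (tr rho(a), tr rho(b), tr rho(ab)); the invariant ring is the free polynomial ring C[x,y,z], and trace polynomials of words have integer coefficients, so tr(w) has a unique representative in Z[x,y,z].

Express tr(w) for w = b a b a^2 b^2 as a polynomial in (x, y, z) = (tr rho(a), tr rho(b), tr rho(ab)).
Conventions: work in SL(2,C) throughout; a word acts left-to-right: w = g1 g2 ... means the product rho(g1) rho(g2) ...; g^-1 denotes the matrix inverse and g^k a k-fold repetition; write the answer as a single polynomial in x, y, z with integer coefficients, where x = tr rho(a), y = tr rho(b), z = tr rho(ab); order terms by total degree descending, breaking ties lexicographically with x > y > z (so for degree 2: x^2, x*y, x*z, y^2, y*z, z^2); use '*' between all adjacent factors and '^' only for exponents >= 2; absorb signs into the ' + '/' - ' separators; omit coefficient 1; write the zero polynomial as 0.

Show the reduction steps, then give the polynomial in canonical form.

trace(a b a b) = trace(a b)*trace(a b) - trace(1)   [split at repeated a] = z^2 - 2
use: trace(a b a) = trace(a)*trace(b a) - trace(b) = x*z - y
apply: trace(b a b a b) = trace(b)*trace(a b a b) - trace(a b a) = y*z^2 - x*z - y
trace(b^3 a b a) = trace(b)*trace(b a b a b) - trace(b a b a) = y^2*z^2 - x*y*z - y^2 - z^2 + 2
use: trace(a b^2) = trace(b)*trace(a b) - trace(a) = y*z - x
trace(b a b^2) = trace(b)*trace(a b^2) - trace(a b) = y^2*z - x*y - z
apply: trace(b^3 a b) = trace(b)*trace(b a b^2) - trace(b a b) = y^3*z - x*y^2 - 2*y*z + x
use: trace(b a b a^2 b^2) = trace(a)*trace(b^3 a b a) - trace(b^3 a b) = x*y^2*z^2 - x^2*y*z - y^3*z - x*z^2 + 2*y*z + x

x*y^2*z^2 - x^2*y*z - y^3*z - x*z^2 + 2*y*z + x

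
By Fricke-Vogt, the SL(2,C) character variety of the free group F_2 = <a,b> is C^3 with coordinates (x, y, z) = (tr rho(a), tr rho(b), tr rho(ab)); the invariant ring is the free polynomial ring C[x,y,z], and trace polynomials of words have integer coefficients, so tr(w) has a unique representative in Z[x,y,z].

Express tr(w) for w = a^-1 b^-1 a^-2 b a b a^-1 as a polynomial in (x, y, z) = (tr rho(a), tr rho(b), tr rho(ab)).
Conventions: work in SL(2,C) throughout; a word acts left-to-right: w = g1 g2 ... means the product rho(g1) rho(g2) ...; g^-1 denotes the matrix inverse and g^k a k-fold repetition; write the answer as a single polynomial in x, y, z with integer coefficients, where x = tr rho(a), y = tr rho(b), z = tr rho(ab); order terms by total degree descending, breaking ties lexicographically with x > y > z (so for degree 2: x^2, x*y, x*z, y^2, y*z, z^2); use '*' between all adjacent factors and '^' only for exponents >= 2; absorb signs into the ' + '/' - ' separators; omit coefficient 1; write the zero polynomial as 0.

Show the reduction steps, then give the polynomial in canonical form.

trace(a^-1 b) = trace(b) trace(a) - trace(b a)  (eliminate a^-1) = x*y - z
trace(b a b) = trace(b) trace(a b) - trace(a)  (reduce the b square) = y*z - x
trace(b a b a) = trace(a b) trace(a b) - trace(1)  (split on a) = z^2 - 2
trace(a^-1 b a b) = trace(b a b) trace(a) - trace(b a b a)  (eliminate a^-1) = x*y*z - x^2 - z^2 + 2
trace(a b a) = trace(a) trace(b a) - trace(b)  (reduce the a square) = x*z - y
trace(b a b a b) = trace(b) trace(a b a b) - trace(a b a)  (reduce the b square) = y*z^2 - x*z - y
trace(b a b a b a) = trace(a b a b) trace(a b) - trace(b a)  (split on a) = z^3 - 3*z
trace(b a b a b a^-1) = trace(b a b a b) trace(a) - trace(b a b a b a)  (eliminate a^-1) = x*y*z^2 - x^2*z - z^3 - x*y + 3*z
trace(a^-2 b a b a b) = trace(b a b a b a^-1) trace(a) - trace(b a b a b)  (eliminate a^-1) = x^2*y*z^2 - x^3*z - x*z^3 - x^2*y - y*z^2 + 4*x*z + y
trace(b^-1 a^-2 b a b a) = trace(a^-2 b a b a) trace(b) - trace(a^-2 b a b a b)  (eliminate b^-1) = -x^2*y*z^2 + x^3*z + x*y^2*z + x*z^3 - 4*x*z + y
trace(a^-1 b^-1 a^-2 b a b) = trace(b^-1 a^-2 b a b) trace(a) - trace(b^-1 a^-2 b a b a)  (eliminate a^-1) = x^2*y*z^2 - x^3*z - x*y^2*z - x*z^3 + x^2*y + 3*x*z - y
trace(a^-1 b^-1 a^-2 b a b a^-1) = trace(a^-1 b^-1 a^-2 b a b) trace(a) - trace(a^-1 b^-1 a^-2 b a b a)  (eliminate a^-1) = x^3*y*z^2 - x^4*z - x^2*y^2*z - x^2*z^3 + x^3*y + 3*x^2*z - 2*x*y + z

x^3*y*z^2 - x^4*z - x^2*y^2*z - x^2*z^3 + x^3*y + 3*x^2*z - 2*x*y + z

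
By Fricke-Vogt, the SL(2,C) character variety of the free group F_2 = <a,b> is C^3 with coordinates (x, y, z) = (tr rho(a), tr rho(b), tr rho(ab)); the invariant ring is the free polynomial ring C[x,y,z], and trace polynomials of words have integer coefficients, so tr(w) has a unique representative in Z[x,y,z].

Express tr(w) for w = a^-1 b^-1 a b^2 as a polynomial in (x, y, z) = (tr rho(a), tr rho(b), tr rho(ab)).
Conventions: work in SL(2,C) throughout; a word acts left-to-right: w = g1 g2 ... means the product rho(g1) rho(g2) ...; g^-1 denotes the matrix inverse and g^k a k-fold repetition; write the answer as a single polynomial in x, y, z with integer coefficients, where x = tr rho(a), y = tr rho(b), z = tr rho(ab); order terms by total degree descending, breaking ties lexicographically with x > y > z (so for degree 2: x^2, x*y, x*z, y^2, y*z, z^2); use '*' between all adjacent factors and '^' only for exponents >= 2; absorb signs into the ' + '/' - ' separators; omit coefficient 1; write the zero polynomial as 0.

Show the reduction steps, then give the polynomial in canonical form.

reduce: trace(b^2) = trace(b) trace(b) - trace(1) = y^2 - 2
so trace(b a b) = trace(b) trace(a b) - trace(a) = y*z - x
so trace(b a b^2) = trace(b) trace(b a b) - trace(b a) = y^2*z - x*y - z
trace(a b a b) = trace(a b) trace(a b) - trace(1)   [split at repeated a] = z^2 - 2
so trace(a b a) = trace(a) trace(b a) - trace(b) = x*z - y
trace(b a b^2 a) = trace(b) trace(a b a b) - trace(a b a) = y*z^2 - x*z - y
so trace(a b^2 a^-1 b) = trace(b a b^2) trace(a) - trace(b a b^2 a) = x*y^2*z - x^2*y - y*z^2 + y
reduce: trace(a^-1 b^-1 a b^2) = trace(a b^2 a^-1) trace(b) - trace(a b^2 a^-1 b) = -x*y^2*z + x^2*y + y^3 + y*z^2 - 3*y

-x*y^2*z + x^2*y + y^3 + y*z^2 - 3*y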